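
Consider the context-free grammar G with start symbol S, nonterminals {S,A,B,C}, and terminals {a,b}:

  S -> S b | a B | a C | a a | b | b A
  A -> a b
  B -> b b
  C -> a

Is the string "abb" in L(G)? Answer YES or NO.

Convert to CNF:
  S -> S T1 | T0 B | T0 C | T0 T0 | T1 A | b
  A -> T0 T1
  B -> T1 T1
  C -> a
  T0 -> a
  T1 -> b

Fill CYK table bottom-up:
  [0..0]={C,T0}  "a"  orig:{C}
  [1..1]={S,T1}  "b"  orig:{S}
  [2..2]={S,T1}  "b"  orig:{S}
  [0..1]={A}  "ab"
  [1..2]={B,S}  "bb"
  [0..2]={S}  "abb"

S ∈ T[0,2] ⇒ YES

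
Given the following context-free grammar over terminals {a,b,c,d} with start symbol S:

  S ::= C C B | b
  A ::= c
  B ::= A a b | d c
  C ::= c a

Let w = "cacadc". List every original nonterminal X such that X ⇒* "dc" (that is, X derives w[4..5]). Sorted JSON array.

Convert to CNF:
  S -> C X5 | b
  A -> c
  B -> A X4 | T2 T3
  C -> T3 T0
  T0 -> a
  T1 -> b
  T2 -> d
  T3 -> c
  X4 -> T0 T1
  X5 -> C B

CYK fill — only the sub-triangle for w[4..5]:
  T[4,4] 'd' = {T2}  orig:{}
  T[5,5] 'c' = {A,T3}  orig:{A}
  T[4,5] 'dc' = {B}

Original NTs in T[4,5] deriving "dc": ["B"]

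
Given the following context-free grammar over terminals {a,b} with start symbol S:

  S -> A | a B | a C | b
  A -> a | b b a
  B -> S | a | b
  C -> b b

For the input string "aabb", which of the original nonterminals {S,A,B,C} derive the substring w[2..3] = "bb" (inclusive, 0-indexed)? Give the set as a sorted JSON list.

Convert to CNF:
  S -> T0 X4 | T1 B | T1 C | a | b
  A -> T0 X2 | a
  B -> T0 X3 | T1 B | T1 C | a | b
  C -> T0 T0
  T0 -> b
  T1 -> a
  X2 -> T0 T1
  X3 -> T0 T1
  X4 -> T0 T1

Fill CYK table bottom-up, restricted to cells inside w[2..3]:
  cell(2,2) b: {B,S,T0}  orig:{B,S}
  cell(3,3) b: {B,S,T0}  orig:{B,S}
  cell(2,3) bb: {C}

Original NTs in T[2,3] deriving "bb": ["C"]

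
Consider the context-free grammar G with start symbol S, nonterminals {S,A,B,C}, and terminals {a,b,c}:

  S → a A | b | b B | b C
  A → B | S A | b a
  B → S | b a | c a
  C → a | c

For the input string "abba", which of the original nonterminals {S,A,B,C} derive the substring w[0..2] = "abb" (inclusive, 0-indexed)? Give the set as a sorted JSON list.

Convert to CNF:
  S -> T0 A | T1 B | T1 C | b
  A -> S A | T0 A | T1 B | T1 C | T1 T0 | T2 T0 | b
  B -> T0 A | T1 B | T1 C | T1 T0 | T2 T0 | b
  C -> a | c
  T0 -> a
  T1 -> b
  T2 -> c

Fill CYK table bottom-up — only the sub-triangle for w[0..2]:
  [0..0]={C,T0}  "a"  orig:{C}
  [1..1]={A,B,S,T1}  "b"  orig:{A,B,S}
  [2..2]={A,B,S,T1}  "b"  orig:{A,B,S}
  [0..1]={A,B,S}  "ab"
  [1..2]={A,B,S}  "bb"
  [0..2]={A,B,S}  "abb"

Original NTs in T[0,2] deriving "abb": ["A", "B", "S"]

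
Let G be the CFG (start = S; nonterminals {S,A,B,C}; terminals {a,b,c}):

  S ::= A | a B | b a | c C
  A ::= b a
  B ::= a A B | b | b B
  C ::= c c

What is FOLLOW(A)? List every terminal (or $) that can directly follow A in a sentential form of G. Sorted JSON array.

FIRST sets, iterate to fixpoint:
round 1:
  A via A→b a: +{b}
  B via B→a A B: +{a}
  B via B→b: +{b}
  C via C→c c: +{c}
  S via S→A: +{b}
  S via S→a B: +{a}
  S via S→c C: +{c}
  S: {a,b,c}  A: {b}  B: {a,b}  C: {c}
round 2: — fixpoint
  S: {a,b,c}  A: {b}  B: {a,b}  C: {c}

Compute FOLLOW by fixpoint:
initialize: $ ∈ FOLLOW(S)
[1]
  B→a A B: FOLLOW(A) ⊇ FIRST(B) = {a,b}; new: +{a,b}
  S→A: FOLLOW(A) ⊇ FOLLOW(S) ⊇ {$}; new: +{$}
  S→a B: FOLLOW(B) ⊇ FOLLOW(S) ⊇ {$}; new: +{$}
  S→c C: FOLLOW(C) ⊇ FOLLOW(S) ⊇ {$}; new: +{$}
  FOLLOW(S)={$}  FOLLOW(A)={$,a,b}  FOLLOW(B)={$}  FOLLOW(C)={$}
[2] — fixpoint
  FOLLOW(S)={$}  FOLLOW(A)={$,a,b}  FOLLOW(B)={$}  FOLLOW(C)={$}

FOLLOW(A) = ["$", "a", "b"]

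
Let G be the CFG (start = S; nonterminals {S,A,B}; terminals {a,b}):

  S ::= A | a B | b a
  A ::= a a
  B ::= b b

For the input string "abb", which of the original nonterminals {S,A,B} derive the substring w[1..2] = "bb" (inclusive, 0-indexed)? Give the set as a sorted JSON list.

Convert to CNF:
  S -> T0 B | T0 T0 | T1 T0
  A -> T0 T0
  B -> T1 T1
  T0 -> a
  T1 -> b

Fill CYK table bottom-up (cells [i..j] with 1 ≤ i ≤ j ≤ 2 only):
  [1..1]={T1}  "b"  orig:{}
  [2..2]={T1}  "b"  orig:{}
  [1..2]={B}  "bb"

Original NTs in T[1,2] deriving "bb": ["B"]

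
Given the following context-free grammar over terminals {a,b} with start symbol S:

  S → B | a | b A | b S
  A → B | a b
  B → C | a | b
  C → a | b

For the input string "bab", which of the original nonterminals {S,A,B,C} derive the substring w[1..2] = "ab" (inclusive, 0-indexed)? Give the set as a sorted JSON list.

CNF form of G:
  S -> T1 A | T1 S | a | b
  A -> T0 T1 | a | b
  B -> a | b
  C -> a | b
  T0 -> a
  T1 -> b

Fill CYK table bottom-up (cells [i..j] with 1 ≤ i ≤ j ≤ 2 only):
  [1..1]={A,B,C,S,T0}  "a"  orig:{A,B,C,S}
  [2..2]={A,B,C,S,T1}  "b"  orig:{A,B,C,S}
  [1..2]={A}  "ab"

Original NTs in T[1,2] deriving "ab": ["A"]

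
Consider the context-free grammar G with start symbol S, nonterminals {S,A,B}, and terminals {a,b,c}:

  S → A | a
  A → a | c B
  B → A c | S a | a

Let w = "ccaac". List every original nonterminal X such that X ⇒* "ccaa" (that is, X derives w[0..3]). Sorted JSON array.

Convert to CNF:
  S -> T0 B | a
  A -> T0 B | a
  B -> A T0 | S T1 | a
  T0 -> c
  T1 -> a

Fill CYK table bottom-up (cells [i..j] with 0 ≤ i ≤ j ≤ 3 only):
  [0..0]={T0}  "c"  orig:{}
  [1..1]={T0}  "c"  orig:{}
  [2..2]={A,B,S,T1}  "a"  orig:{A,B,S}
  [3..3]={A,B,S,T1}  "a"  orig:{A,B,S}
  [0..1]=∅  "cc"
  [1..2]={A,S}  "ca"
  [2..3]={B}  "aa"
  [0..2]=∅  "cca"
  [1..3]={A,B,S}  "caa"
  [0..3]={A,S}  "ccaa"

Original NTs in T[0,3] deriving "ccaa": ["A", "S"]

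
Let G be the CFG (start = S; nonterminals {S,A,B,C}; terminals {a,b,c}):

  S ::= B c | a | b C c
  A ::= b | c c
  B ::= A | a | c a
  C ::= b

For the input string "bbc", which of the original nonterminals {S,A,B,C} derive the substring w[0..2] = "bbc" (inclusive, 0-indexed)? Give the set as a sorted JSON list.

CNF form of G:
  S -> B T0 | T2 X3 | a
  A -> T0 T0 | b
  B -> T0 T0 | T0 T1 | a | b
  C -> b
  T0 -> c
  T1 -> a
  T2 -> b
  X3 -> C T0

Fill CYK table bottom-up, restricted to cells inside w[0..2]:
  T[0,0] 'b' = {A,B,C,T2}  orig:{A,B,C}
  T[1,1] 'b' = {A,B,C,T2}  orig:{A,B,C}
  T[2,2] 'c' = {T0}  orig:{}
  T[0,1] 'bb' = ∅
  T[1,2] 'bc' = {S,X3}  orig:{S}
  T[0,2] 'bbc' = {S}

Original NTs in T[0,2] deriving "bbc": ["S"]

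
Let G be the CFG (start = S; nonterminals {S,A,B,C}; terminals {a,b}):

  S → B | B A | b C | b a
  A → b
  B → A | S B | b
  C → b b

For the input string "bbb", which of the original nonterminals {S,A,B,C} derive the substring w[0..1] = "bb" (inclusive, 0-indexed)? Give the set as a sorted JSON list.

CNF form of G:
  S -> B A | S B | T0 C | T0 T1 | b
  A -> b
  B -> S B | b
  C -> T0 T0
  T0 -> b
  T1 -> a

Fill CYK table bottom-up — only the sub-triangle for w[0..1]:
  T[0,0] 'b' = {A,B,S,T0}  orig:{A,B,S}
  T[1,1] 'b' = {A,B,S,T0}  orig:{A,B,S}
  T[0,1] 'bb' = {B,C,S}

Original NTs in T[0,1] deriving "bb": ["B", "C", "S"]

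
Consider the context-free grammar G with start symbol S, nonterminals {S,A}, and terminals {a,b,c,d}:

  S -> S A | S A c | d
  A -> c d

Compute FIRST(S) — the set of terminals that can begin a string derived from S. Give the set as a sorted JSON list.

FIRST sets, iterate to fixpoint:
iter 1:
  A via A→c d: +{c}
  S via S→d: +{d}
  FIRST(S)={d}  FIRST(A)={c}
iter 2: done
  FIRST(S)={d}  FIRST(A)={c}

FIRST(S) = ["d"]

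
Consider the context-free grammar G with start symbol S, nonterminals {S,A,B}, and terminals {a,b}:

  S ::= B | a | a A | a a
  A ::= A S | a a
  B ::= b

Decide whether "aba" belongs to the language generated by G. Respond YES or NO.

CNF form of G:
  S -> T0 A | T0 T0 | a | b
  A -> A S | T0 T0
  B -> b
  T0 -> a

Fill CYK table bottom-up:
  T[0,0] 'a' = {S,T0}  orig:{S}
  T[1,1] 'b' = {B,S}
  T[2,2] 'a' = {S,T0}  orig:{S}
  T[0,1] 'ab' = ∅
  T[1,2] 'ba' = ∅
  T[0,2] 'aba' = ∅

S ∉ T[0,2] ⇒ NO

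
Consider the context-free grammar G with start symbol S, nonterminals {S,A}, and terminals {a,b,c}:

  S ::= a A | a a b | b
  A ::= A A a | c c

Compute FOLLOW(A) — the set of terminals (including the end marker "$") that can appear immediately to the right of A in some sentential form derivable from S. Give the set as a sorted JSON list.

Compute FIRST by fixpoint:
round 1:
  A via A→c c: +{c}
  S via S→a A: +{a}
  S via S→b: +{b}
  FIRST[S]={a,b}  FIRST[A]={c}
round 2: done
  FIRST[S]={a,b}  FIRST[A]={c}

FOLLOW sets:
FOLLOW(S) := {$}
round 1:
  A→A A a: FOLLOW(A) ⊇ FIRST(A) = {c}; new: +{c}
  A→A A a: FOLLOW(A) ⊇ FIRST(a) = {a}; new: +{a}
  S→a A: FOLLOW(A) ⊇ FOLLOW(S) ⊇ {$}; new: +{$}
  S: {$}  A: {$,a,c}
round 2: (stable)
  S: {$}  A: {$,a,c}

FOLLOW(A) = ["$", "a", "c"]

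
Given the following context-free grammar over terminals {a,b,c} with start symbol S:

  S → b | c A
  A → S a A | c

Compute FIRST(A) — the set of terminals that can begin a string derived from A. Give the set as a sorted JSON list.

FIRST sets, iterate to fixpoint:
[1]
  A via A→c: +{c}
  S via S→b: +{b}
  S via S→c A: +{c}
  FIRST(S)={b,c}  FIRST(A)={c}
[2]
  A via A→S a A: +{b}
  FIRST(S)={b,c}  FIRST(A)={b,c}
[3] (stable)
  FIRST(S)={b,c}  FIRST(A)={b,c}

FIRST(A) = ["b", "c"]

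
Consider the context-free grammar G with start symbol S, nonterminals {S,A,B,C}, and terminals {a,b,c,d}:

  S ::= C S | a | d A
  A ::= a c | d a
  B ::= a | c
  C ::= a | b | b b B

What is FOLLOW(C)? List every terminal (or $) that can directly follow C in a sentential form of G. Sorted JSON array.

FIRST sets, iterate to fixpoint:
pass 1:
  A via A→a c: +{a}
  A via A→d a: +{d}
  B via B→a: +{a}
  B via B→c: +{c}
  C via C→a: +{a}
  C via C→b: +{b}
  S via S→C S: +{a,b}
  S via S→d A: +{d}
  FIRST[S]={a,b,d}  FIRST[A]={a,d}  FIRST[B]={a,c}  FIRST[C]={a,b}
pass 2: — fixpoint
  FIRST[S]={a,b,d}  FIRST[A]={a,d}  FIRST[B]={a,c}  FIRST[C]={a,b}

FOLLOW sets:
seed FOLLOW(S) with $
[1]
  S→C S: FOLLOW(C) ⊇ FIRST(S) = {a,b,d}; new: +{a,b,d}
  S→d A: FOLLOW(A) ⊇ FOLLOW(S) ⊇ {$}; new: +{$}
  FOLLOW[S]={$}  FOLLOW[A]={$}  FOLLOW[B]={}  FOLLOW[C]={a,b,d}
[2]
  C→b b B: FOLLOW(B) ⊇ FOLLOW(C) ⊇ {a,b,d}; new: +{a,b,d}
  FOLLOW[S]={$}  FOLLOW[A]={$}  FOLLOW[B]={a,b,d}  FOLLOW[C]={a,b,d}
[3] done
  FOLLOW[S]={$}  FOLLOW[A]={$}  FOLLOW[B]={a,b,d}  FOLLOW[C]={a,b,d}

FOLLOW(C) = ["a", "b", "d"]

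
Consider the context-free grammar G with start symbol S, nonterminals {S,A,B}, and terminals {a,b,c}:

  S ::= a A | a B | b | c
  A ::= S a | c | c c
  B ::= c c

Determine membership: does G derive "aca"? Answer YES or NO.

CNF form of G:
  S -> T0 A | T0 B | b | c
  A -> S T0 | T1 T1 | c
  B -> T1 T1
  T0 -> a
  T1 -> c

CYK table (by increasing span):
  [0..0]={T0}  "a"  orig:{}
  [1..1]={A,S,T1}  "c"  orig:{A,S}
  [2..2]={T0}  "a"  orig:{}
  [0..1]={S}  "ac"
  [1..2]={A}  "ca"
  [0..2]={A,S}  "aca"

S ∈ T[0,2] ⇒ YES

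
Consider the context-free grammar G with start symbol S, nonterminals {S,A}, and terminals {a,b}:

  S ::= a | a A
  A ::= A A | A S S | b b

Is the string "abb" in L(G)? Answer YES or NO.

CNF form of G:
  S -> T1 A | a
  A -> A A | A X2 | T0 T0
  T0 -> b
  T1 -> a
  X2 -> S S

Fill CYK table bottom-up:
  cell(0,0) a: {S,T1}  orig:{S}
  cell(1,1) b: {T0}  orig:{}
  cell(2,2) b: {T0}  orig:{}
  cell(0,1) ab: ∅
  cell(1,2) bb: {A}
  cell(0,2) abb: {S}

S ∈ T[0,2] ⇒ YES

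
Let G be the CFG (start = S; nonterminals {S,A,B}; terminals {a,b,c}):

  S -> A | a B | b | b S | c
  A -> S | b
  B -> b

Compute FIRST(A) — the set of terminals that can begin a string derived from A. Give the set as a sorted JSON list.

Compute FIRST by fixpoint:
iter 1:
  A via A→b: +{b}
  B via B→b: +{b}
  S via S→A: +{b}
  S via S→a B: +{a}
  S via S→c: +{c}
  FIRST(S)={a,b,c}  FIRST(A)={b}  FIRST(B)={b}
iter 2:
  A via A→S: +{a,c}
  FIRST(S)={a,b,c}  FIRST(A)={a,b,c}  FIRST(B)={b}
iter 3: done
  FIRST(S)={a,b,c}  FIRST(A)={a,b,c}  FIRST(B)={b}

FIRST(A) = ["a", "b", "c"]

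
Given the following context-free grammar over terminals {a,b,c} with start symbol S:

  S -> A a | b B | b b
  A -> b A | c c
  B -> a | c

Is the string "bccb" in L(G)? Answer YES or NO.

Convert to CNF:
  S -> A T2 | T0 B | T0 T0
  A -> T0 A | T1 T1
  B -> a | c
  T0 -> b
  T1 -> c
  T2 -> a

Fill CYK table bottom-up:
  [0..0]={T0}  "b"  orig:{}
  [1..1]={B,T1}  "c"  orig:{B}
  [2..2]={B,T1}  "c"  orig:{B}
  [3..3]={T0}  "b"  orig:{}
  [0..1]={S}  "bc"
  [1..2]={A}  "cc"
  [2..3]=∅  "cb"
  [0..2]={A}  "bcc"
  [1..3]=∅  "ccb"
  [0..3]=∅  "bccb"

S ∉ T[0,3] ⇒ NO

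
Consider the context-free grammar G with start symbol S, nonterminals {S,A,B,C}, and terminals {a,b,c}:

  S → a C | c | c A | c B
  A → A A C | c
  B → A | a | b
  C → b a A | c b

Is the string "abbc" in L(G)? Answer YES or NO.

CNF form of G:
  S -> T1 C | T2 A | T2 B | c
  A -> A X3 | c
  B -> A X4 | a | b | c
  C -> T0 X5 | T2 T0
  T0 -> b
  T1 -> a
  T2 -> c
  X3 -> A C
  X4 -> A C
  X5 -> T1 A

CYK fill:
  T[0,0] 'a' = {B,T1}  orig:{B}
  T[1,1] 'b' = {B,T0}  orig:{B}
  T[2,2] 'b' = {B,T0}  orig:{B}
  T[3,3] 'c' = {A,B,S,T2}  orig:{A,B,S}
  T[0,1] 'ab' = ∅
  T[1,2] 'bb' = ∅
  T[2,3] 'bc' = ∅
  T[0,2] 'abb' = ∅
  T[1,3] 'bbc' = ∅
  T[0,3] 'abbc' = ∅

S ∉ T[0,3] ⇒ NO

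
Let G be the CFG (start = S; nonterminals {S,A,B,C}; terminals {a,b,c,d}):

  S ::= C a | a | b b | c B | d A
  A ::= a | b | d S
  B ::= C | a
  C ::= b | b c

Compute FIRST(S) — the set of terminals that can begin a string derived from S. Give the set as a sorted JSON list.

Compute FIRST by fixpoint:
round 1:
  A via A→a: +{a}
  A via A→b: +{b}
  A via A→d S: +{d}
  B via B→a: +{a}
  C via C→b: +{b}
  S via S→C a: +{b}
  S via S→a: +{a}
  S via S→c B: +{c}
  S via S→d A: +{d}
  FIRST[S]={a,b,c,d}  FIRST[A]={a,b,d}  FIRST[B]={a}  FIRST[C]={b}
round 2:
  B via B→C: +{b}
  FIRST[S]={a,b,c,d}  FIRST[A]={a,b,d}  FIRST[B]={a,b}  FIRST[C]={b}
round 3: — fixpoint
  FIRST[S]={a,b,c,d}  FIRST[A]={a,b,d}  FIRST[B]={a,b}  FIRST[C]={b}

FIRST(S) = ["a", "b", "c", "d"]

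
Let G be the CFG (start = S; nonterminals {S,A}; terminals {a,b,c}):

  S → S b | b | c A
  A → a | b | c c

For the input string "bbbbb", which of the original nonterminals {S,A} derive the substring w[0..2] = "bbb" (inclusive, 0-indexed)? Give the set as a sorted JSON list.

CNF form of G:
  S -> S T1 | T0 A | b
  A -> T0 T0 | a | b
  T0 -> c
  T1 -> b

CYK fill, restricted to cells inside w[0..2]:
  [0..0]={A,S,T1}  "b"  orig:{A,S}
  [1..1]={A,S,T1}  "b"  orig:{A,S}
  [2..2]={A,S,T1}  "b"  orig:{A,S}
  [0..1]={S}  "bb"
  [1..2]={S}  "bb"
  [0..2]={S}  "bbb"

Original NTs in T[0,2] deriving "bbb": ["S"]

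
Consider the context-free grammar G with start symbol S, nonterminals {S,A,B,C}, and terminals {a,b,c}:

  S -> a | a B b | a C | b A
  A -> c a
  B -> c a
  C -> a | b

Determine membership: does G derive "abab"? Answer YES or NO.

Convert to CNF:
  S -> T1 C | T1 X3 | T2 A | a
  A -> T0 T1
  B -> T0 T1
  C -> a | b
  T0 -> c
  T1 -> a
  T2 -> b
  X3 -> B T2

Fill CYK table bottom-up:
  cell(0,0) a: {C,S,T1}  orig:{C,S}
  cell(1,1) b: {C,T2}  orig:{C}
  cell(2,2) a: {C,S,T1}  orig:{C,S}
  cell(3,3) b: {C,T2}  orig:{C}
  cell(0,1) ab: {S}
  cell(1,2) ba: ∅
  cell(2,3) ab: {S}
  cell(0,2) aba: ∅
  cell(1,3) bab: ∅
  cell(0,3) abab: ∅

S ∉ T[0,3] ⇒ NO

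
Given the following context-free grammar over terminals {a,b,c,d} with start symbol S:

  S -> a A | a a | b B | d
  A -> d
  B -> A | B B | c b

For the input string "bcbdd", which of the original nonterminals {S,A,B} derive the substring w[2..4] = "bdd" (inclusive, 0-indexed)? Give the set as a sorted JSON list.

Convert to CNF:
  S -> T1 B | T2 A | T2 T2 | d
  A -> d
  B -> B B | T0 T1 | d
  T0 -> c
  T1 -> b
  T2 -> a

Fill CYK table bottom-up — only the sub-triangle for w[2..4]:
  cell(2,2) b: {T1}  orig:{}
  cell(3,3) d: {A,B,S}
  cell(4,4) d: {A,B,S}
  cell(2,3) bd: {S}
  cell(3,4) dd: {B}
  cell(2,4) bdd: {S}

Original NTs in T[2,4] deriving "bdd": ["S"]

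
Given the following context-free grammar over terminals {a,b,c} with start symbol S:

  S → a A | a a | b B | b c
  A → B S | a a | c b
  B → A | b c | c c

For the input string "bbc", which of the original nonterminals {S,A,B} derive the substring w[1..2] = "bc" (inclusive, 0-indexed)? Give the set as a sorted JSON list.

Convert to CNF:
  S -> T0 A | T0 T0 | T2 B | T2 T1
  A -> B S | T0 T0 | T1 T2
  B -> B S | T0 T0 | T1 T1 | T1 T2 | T2 T1
  T0 -> a
  T1 -> c
  T2 -> b

CYK fill — only the sub-triangle for w[1..2]:
  T[1,1] 'b' = {T2}  orig:{}
  T[2,2] 'c' = {T1}  orig:{}
  T[1,2] 'bc' = {B,S}

Original NTs in T[1,2] deriving "bc": ["B", "S"]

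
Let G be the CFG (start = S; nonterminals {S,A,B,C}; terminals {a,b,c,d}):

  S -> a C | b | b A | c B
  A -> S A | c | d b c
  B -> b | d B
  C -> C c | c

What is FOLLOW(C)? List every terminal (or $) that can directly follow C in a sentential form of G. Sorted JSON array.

FIRST iteration:
iter 1:
  A via A→c: +{c}
  A via A→d b c: +{d}
  B via B→b: +{b}
  B via B→d B: +{d}
  C via C→c: +{c}
  S via S→a C: +{a}
  S via S→b: +{b}
  S via S→c B: +{c}
  FIRST(S)={a,b,c}  FIRST(A)={c,d}  FIRST(B)={b,d}  FIRST(C)={c}
iter 2:
  A via A→S A: +{a,b}
  FIRST(S)={a,b,c}  FIRST(A)={a,b,c,d}  FIRST(B)={b,d}  FIRST(C)={c}
iter 3: (stable)
  FIRST(S)={a,b,c}  FIRST(A)={a,b,c,d}  FIRST(B)={b,d}  FIRST(C)={c}

Compute FOLLOW by fixpoint:
FOLLOW(S) := {$}
pass 1:
  A→S A: FOLLOW(S) ⊇ FIRST(A) = {a,b,c,d}; new: +{a,b,c,d}
  C→C c: FOLLOW(C) ⊇ FIRST(c) = {c}; new: +{c}
  S→a C: FOLLOW(C) ⊇ FOLLOW(S) ⊇ {$,a,b,c,d}; new: +{$,a,b,d}
  S→b A: FOLLOW(A) ⊇ FOLLOW(S) ⊇ {$,a,b,c,d}; new: +{$,a,b,c,d}
  S→c B: FOLLOW(B) ⊇ FOLLOW(S) ⊇ {$,a,b,c,d}; new: +{$,a,b,c,d}
  S: {$,a,b,c,d}  A: {$,a,b,c,d}  B: {$,a,b,c,d}  C: {$,a,b,c,d}
pass 2: (stable)
  S: {$,a,b,c,d}  A: {$,a,b,c,d}  B: {$,a,b,c,d}  C: {$,a,b,c,d}

FOLLOW(C) = ["$", "a", "b", "c", "d"]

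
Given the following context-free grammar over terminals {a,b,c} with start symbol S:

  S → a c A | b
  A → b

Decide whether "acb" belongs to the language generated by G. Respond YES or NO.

CNF form of G:
  S -> T0 X2 | b
  A -> b
  T0 -> a
  T1 -> c
  X2 -> T1 A

CYK fill:
  T[0,0] 'a' = {T0}  orig:{}
  T[1,1] 'c' = {T1}  orig:{}
  T[2,2] 'b' = {A,S}
  T[0,1] 'ac' = ∅
  T[1,2] 'cb' = {X2}  orig:{}
  T[0,2] 'acb' = {S}

S ∈ T[0,2] ⇒ YES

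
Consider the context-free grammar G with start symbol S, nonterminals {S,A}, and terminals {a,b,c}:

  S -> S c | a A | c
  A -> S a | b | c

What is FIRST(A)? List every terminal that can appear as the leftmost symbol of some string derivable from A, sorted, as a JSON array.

Compute FIRST by fixpoint:
pass 1:
  A via A→b: +{b}
  A via A→c: +{c}
  S via S→a A: +{a}
  S via S→c: +{c}
  S: {a,c}  A: {b,c}
pass 2:
  A via A→S a: +{a}
  S: {a,c}  A: {a,b,c}
pass 3: done
  S: {a,c}  A: {a,b,c}

FIRST(A) = ["a", "b", "c"]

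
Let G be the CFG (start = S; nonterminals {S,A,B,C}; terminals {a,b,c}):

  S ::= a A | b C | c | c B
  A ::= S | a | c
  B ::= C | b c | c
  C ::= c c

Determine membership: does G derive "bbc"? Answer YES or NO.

Convert to CNF:
  S -> T0 A | T1 C | T2 B | c
  A -> T0 A | T1 C | T2 B | a | c
  B -> T1 T2 | T2 T2 | c
  C -> T2 T2
  T0 -> a
  T1 -> b
  T2 -> c

CYK fill:
  T[0,0] 'b' = {T1}  orig:{}
  T[1,1] 'b' = {T1}  orig:{}
  T[2,2] 'c' = {A,B,S,T2}  orig:{A,B,S}
  T[0,1] 'bb' = ∅
  T[1,2] 'bc' = {B}
  T[0,2] 'bbc' = ∅

S ∉ T[0,2] ⇒ NO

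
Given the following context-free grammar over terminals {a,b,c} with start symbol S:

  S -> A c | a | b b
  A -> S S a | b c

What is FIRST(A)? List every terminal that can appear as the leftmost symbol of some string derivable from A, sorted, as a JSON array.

FIRST iteration:
[1]
  A via A→b c: +{b}
  S via S→A c: +{b}
  S via S→a: +{a}
  FIRST(S)={a,b}  FIRST(A)={b}
[2]
  A via A→S S a: +{a}
  FIRST(S)={a,b}  FIRST(A)={a,b}
[3] — fixpoint
  FIRST(S)={a,b}  FIRST(A)={a,b}

FIRST(A) = ["a", "b"]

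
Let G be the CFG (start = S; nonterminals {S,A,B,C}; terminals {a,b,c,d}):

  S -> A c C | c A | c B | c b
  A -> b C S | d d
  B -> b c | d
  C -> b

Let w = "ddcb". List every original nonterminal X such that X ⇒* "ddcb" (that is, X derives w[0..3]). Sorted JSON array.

Convert to CNF:
  S -> A X4 | T2 A | T2 B | T2 T0
  A -> T0 X3 | T1 T1
  B -> T0 T2 | d
  C -> b
  T0 -> b
  T1 -> d
  T2 -> c
  X3 -> C S
  X4 -> T2 C

Fill CYK table bottom-up — only the sub-triangle for w[0..3]:
  T[0,0] 'd' = {B,T1}  orig:{B}
  T[1,1] 'd' = {B,T1}  orig:{B}
  T[2,2] 'c' = {T2}  orig:{}
  T[3,3] 'b' = {C,T0}  orig:{C}
  T[0,1] 'dd' = {A}
  T[1,2] 'dc' = ∅
  T[2,3] 'cb' = {S,X4}  orig:{S}
  T[0,2] 'ddc' = ∅
  T[1,3] 'dcb' = ∅
  T[0,3] 'ddcb' = {S}

Original NTs in T[0,3] deriving "ddcb": ["S"]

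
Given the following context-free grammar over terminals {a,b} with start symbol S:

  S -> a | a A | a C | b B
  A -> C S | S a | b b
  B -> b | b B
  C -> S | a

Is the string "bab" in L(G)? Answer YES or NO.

CNF form of G:
  S -> T0 A | T0 C | T1 B | a
  A -> C S | S T0 | T1 T1
  B -> T1 B | b
  C -> T0 A | T0 C | T1 B | a
  T0 -> a
  T1 -> b

Fill CYK table bottom-up:
  cell(0,0) b: {B,T1}  orig:{B}
  cell(1,1) a: {C,S,T0}  orig:{C,S}
  cell(2,2) b: {B,T1}  orig:{B}
  cell(0,1) ba: ∅
  cell(1,2) ab: ∅
  cell(0,2) bab: ∅

S ∉ T[0,2] ⇒ NO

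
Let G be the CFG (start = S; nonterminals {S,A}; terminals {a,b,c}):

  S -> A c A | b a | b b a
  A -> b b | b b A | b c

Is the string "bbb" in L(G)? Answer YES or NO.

CNF form of G:
  S -> A X4 | T0 T2 | T0 X5
  A -> T0 T0 | T0 T1 | T0 X3
  T0 -> b
  T1 -> c
  T2 -> a
  X3 -> T0 A
  X4 -> T1 A
  X5 -> T0 T2

CYK fill:
  cell(0,0) b: {T0}  orig:{}
  cell(1,1) b: {T0}  orig:{}
  cell(2,2) b: {T0}  orig:{}
  cell(0,1) bb: {A}
  cell(1,2) bb: {A}
  cell(0,2) bbb: {X3}  orig:{}

S ∉ T[0,2] ⇒ NO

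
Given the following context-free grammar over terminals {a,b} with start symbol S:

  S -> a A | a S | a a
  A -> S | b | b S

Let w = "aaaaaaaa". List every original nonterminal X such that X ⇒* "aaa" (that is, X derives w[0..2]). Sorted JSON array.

Convert to CNF:
  S -> T0 A | T0 S | T0 T0
  A -> T0 A | T0 S | T0 T0 | T1 S | b
  T0 -> a
  T1 -> b

CYK fill — only the sub-triangle for w[0..2]:
  [0..0]={T0}  "a"  orig:{}
  [1..1]={T0}  "a"  orig:{}
  [2..2]={T0}  "a"  orig:{}
  [0..1]={A,S}  "aa"
  [1..2]={A,S}  "aa"
  [0..2]={A,S}  "aaa"

Original NTs in T[0,2] deriving "aaa": ["A", "S"]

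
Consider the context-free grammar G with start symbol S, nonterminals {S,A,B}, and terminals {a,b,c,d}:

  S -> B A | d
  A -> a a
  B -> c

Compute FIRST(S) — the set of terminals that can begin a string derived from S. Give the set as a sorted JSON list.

FIRST iteration:
pass 1:
  A via A→a a: +{a}
  B via B→c: +{c}
  S via S→B A: +{c}
  S via S→d: +{d}
  S: {c,d}  A: {a}  B: {c}
pass 2: (no change)
  S: {c,d}  A: {a}  B: {c}

FIRST(S) = ["c", "d"]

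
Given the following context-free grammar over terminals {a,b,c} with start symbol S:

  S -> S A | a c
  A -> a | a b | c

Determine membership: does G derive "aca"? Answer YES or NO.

Convert to CNF:
  S -> S A | T0 T2
  A -> T0 T1 | a | c
  T0 -> a
  T1 -> b
  T2 -> c

Fill CYK table bottom-up:
  T[0,0] 'a' = {A,T0}  orig:{A}
  T[1,1] 'c' = {A,T2}  orig:{A}
  T[2,2] 'a' = {A,T0}  orig:{A}
  T[0,1] 'ac' = {S}
  T[1,2] 'ca' = ∅
  T[0,2] 'aca' = {S}

S ∈ T[0,2] ⇒ YES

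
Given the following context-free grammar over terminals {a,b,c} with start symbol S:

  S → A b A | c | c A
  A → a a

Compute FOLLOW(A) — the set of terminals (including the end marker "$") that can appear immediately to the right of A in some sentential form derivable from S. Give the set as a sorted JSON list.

FIRST iteration:
round 1:
  A via A→a a: +{a}
  S via S→A b A: +{a}
  S via S→c: +{c}
  FIRST(S)={a,c}  FIRST(A)={a}
round 2: (no change)
  FIRST(S)={a,c}  FIRST(A)={a}

Compute FOLLOW by fixpoint:
seed FOLLOW(S) with $
pass 1:
  S→A b A: FOLLOW(A) ⊇ FIRST(b) = {b}; new: +{b}
  S→A b A: FOLLOW(A) ⊇ FOLLOW(S) ⊇ {$}; new: +{$}
  S: {$}  A: {$,b}
pass 2: (no change)
  S: {$}  A: {$,b}

FOLLOW(A) = ["$", "b"]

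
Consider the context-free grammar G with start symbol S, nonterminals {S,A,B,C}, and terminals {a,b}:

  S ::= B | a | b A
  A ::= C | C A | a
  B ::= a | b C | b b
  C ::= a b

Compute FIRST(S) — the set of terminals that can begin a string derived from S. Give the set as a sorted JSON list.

FIRST sets, iterate to fixpoint:
iter 1:
  A via A→a: +{a}
  B via B→a: +{a}
  B via B→b C: +{b}
  C via C→a b: +{a}
  S via S→B: +{a,b}
  FIRST[S]={a,b}  FIRST[A]={a}  FIRST[B]={a,b}  FIRST[C]={a}
iter 2: — fixpoint
  FIRST[S]={a,b}  FIRST[A]={a}  FIRST[B]={a,b}  FIRST[C]={a}

FIRST(S) = ["a", "b"]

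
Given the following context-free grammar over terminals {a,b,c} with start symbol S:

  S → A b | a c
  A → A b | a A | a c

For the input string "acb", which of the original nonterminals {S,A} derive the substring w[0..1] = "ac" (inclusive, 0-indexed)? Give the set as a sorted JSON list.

CNF form of G:
  S -> A T0 | T1 T2
  A -> A T0 | T1 A | T1 T2
  T0 -> b
  T1 -> a
  T2 -> c

CYK fill, restricted to cells inside w[0..1]:
  cell(0,0) a: {T1}  orig:{}
  cell(1,1) c: {T2}  orig:{}
  cell(0,1) ac: {A,S}

Original NTs in T[0,1] deriving "ac": ["A", "S"]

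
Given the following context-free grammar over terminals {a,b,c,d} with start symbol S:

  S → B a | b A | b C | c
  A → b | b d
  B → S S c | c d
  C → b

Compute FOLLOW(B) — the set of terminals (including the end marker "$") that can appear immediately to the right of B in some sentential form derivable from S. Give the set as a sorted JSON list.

Compute FIRST by fixpoint:
round 1:
  A via A→b: +{b}
  B via B→c d: +{c}
  C via C→b: +{b}
  S via S→B a: +{c}
  S via S→b A: +{b}
  FIRST(S)={b,c}  FIRST(A)={b}  FIRST(B)={c}  FIRST(C)={b}
round 2:
  B via B→S S c: +{b}
  FIRST(S)={b,c}  FIRST(A)={b}  FIRST(B)={b,c}  FIRST(C)={b}
round 3: (stable)
  FIRST(S)={b,c}  FIRST(A)={b}  FIRST(B)={b,c}  FIRST(C)={b}

Compute FOLLOW by fixpoint:
FOLLOW(S) := {$}
[1]
  B→S S c: FOLLOW(S) ⊇ FIRST(S) = {b,c}; new: +{b,c}
  S→B a: FOLLOW(B) ⊇ FIRST(a) = {a}; new: +{a}
  S→b A: FOLLOW(A) ⊇ FOLLOW(S) ⊇ {$,b,c}; new: +{$,b,c}
  S→b C: FOLLOW(C) ⊇ FOLLOW(S) ⊇ {$,b,c}; new: +{$,b,c}
  FOLLOW(S)={$,b,c}  FOLLOW(A)={$,b,c}  FOLLOW(B)={a}  FOLLOW(C)={$,b,c}
[2] (no change)
  FOLLOW(S)={$,b,c}  FOLLOW(A)={$,b,c}  FOLLOW(B)={a}  FOLLOW(C)={$,b,c}

FOLLOW(B) = ["a"]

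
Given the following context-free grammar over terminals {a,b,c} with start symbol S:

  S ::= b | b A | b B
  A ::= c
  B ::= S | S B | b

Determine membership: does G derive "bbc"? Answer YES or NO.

CNF form of G:
  S -> T0 A | T0 B | b
  A -> c
  B -> S B | T0 A | T0 B | b
  T0 -> b

CYK fill:
  cell(0,0) b: {B,S,T0}  orig:{B,S}
  cell(1,1) b: {B,S,T0}  orig:{B,S}
  cell(2,2) c: {A}
  cell(0,1) bb: {B,S}
  cell(1,2) bc: {B,S}
  cell(0,2) bbc: {B,S}

S ∈ T[0,2] ⇒ YES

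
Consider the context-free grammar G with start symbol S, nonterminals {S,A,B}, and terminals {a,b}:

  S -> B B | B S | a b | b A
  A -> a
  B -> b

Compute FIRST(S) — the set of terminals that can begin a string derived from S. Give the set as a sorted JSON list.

Compute FIRST by fixpoint:
pass 1:
  A via A→a: +{a}
  B via B→b: +{b}
  S via S→B B: +{b}
  S via S→a b: +{a}
  FIRST[S]={a,b}  FIRST[A]={a}  FIRST[B]={b}
pass 2: (no change)
  FIRST[S]={a,b}  FIRST[A]={a}  FIRST[B]={b}

FIRST(S) = ["a", "b"]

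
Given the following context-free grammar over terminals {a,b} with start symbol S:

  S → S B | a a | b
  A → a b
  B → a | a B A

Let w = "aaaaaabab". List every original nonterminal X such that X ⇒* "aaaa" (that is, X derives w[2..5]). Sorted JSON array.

CNF form of G:
  S -> S B | T0 T0 | b
  A -> T0 T1
  B -> T0 X2 | a
  T0 -> a
  T1 -> b
  X2 -> B A

CYK table (by increasing span) — only the sub-triangle for w[2..5]:
  [2..2]={B,T0}  "a"  orig:{B}
  [3..3]={B,T0}  "a"  orig:{B}
  [4..4]={B,T0}  "a"  orig:{B}
  [5..5]={B,T0}  "a"  orig:{B}
  [2..3]={S}  "aa"
  [3..4]={S}  "aa"
  [4..5]={S}  "aa"
  [2..4]={S}  "aaa"
  [3..5]={S}  "aaa"
  [2..5]={S}  "aaaa"

Original NTs in T[2,5] deriving "aaaa": ["S"]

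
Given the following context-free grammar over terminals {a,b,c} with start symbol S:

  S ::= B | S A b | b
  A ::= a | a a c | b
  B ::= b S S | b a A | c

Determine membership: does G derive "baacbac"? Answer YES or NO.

Convert to CNF:
  S -> S X6 | T2 X7 | T2 X8 | b | c
  A -> T0 X3 | a | b
  B -> T2 X4 | T2 X5 | c
  T0 -> a
  T1 -> c
  T2 -> b
  X3 -> T0 T1
  X4 -> S S
  X5 -> T0 A
  X6 -> A T2
  X7 -> S S
  X8 -> T0 A

CYK table (by increasing span):
  [0..0]={A,S,T2}  "b"  orig:{A,S}
  [1..1]={A,T0}  "a"  orig:{A}
  [2..2]={A,T0}  "a"  orig:{A}
  [3..3]={B,S,T1}  "c"  orig:{B,S}
  [4..4]={A,S,T2}  "b"  orig:{A,S}
  [5..5]={A,T0}  "a"  orig:{A}
  [6..6]={B,S,T1}  "c"  orig:{B,S}
  [0..1]=∅  "ba"
  [1..2]={X5,X8}  "aa"  orig:{}
  [2..3]={X3}  "ac"  orig:{}
  [3..4]={X4,X7}  "cb"  orig:{}
  [4..5]=∅  "ba"
  [5..6]={X3}  "ac"  orig:{}
  [0..2]={B,S}  "baa"
  [1..3]={A}  "aac"
  [2..4]=∅  "acb"
  [3..5]=∅  "cba"
  [4..6]=∅  "bac"
  [0..3]={X4,X7}  "baac"  orig:{}
  [1..4]={X6}  "aacb"  orig:{}
  [2..5]=∅  "acba"
  [3..6]=∅  "cbac"
  [0..4]={S}  "baacb"
  [1..5]=∅  "aacba"
  [2..6]=∅  "acbac"
  [0..5]=∅  "baacba"
  [1..6]=∅  "aacbac"
  [0..6]=∅  "baacbac"

S ∉ T[0,6] ⇒ NO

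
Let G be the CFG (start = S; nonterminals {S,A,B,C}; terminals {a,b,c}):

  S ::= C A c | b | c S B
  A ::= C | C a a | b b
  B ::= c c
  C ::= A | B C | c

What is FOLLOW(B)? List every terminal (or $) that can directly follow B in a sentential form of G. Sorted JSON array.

Compute FIRST by fixpoint:
iter 1:
  A via A→b b: +{b}
  B via B→c c: +{c}
  C via C→A: +{b}
  C via C→B C: +{c}
  S via S→C A c: +{b,c}
  FIRST(S)={b,c}  FIRST(A)={b}  FIRST(B)={c}  FIRST(C)={b,c}
iter 2:
  A via A→C: +{c}
  FIRST(S)={b,c}  FIRST(A)={b,c}  FIRST(B)={c}  FIRST(C)={b,c}
iter 3: — fixpoint
  FIRST(S)={b,c}  FIRST(A)={b,c}  FIRST(B)={c}  FIRST(C)={b,c}

FOLLOW iteration:
FOLLOW(S) := {$}
round 1:
  A→C a a: FOLLOW(C) ⊇ FIRST(a) = {a}; new: +{a}
  C→A: FOLLOW(A) ⊇ FOLLOW(C) ⊇ {a}; new: +{a}
  C→B C: FOLLOW(B) ⊇ FIRST(C) = {b,c}; new: +{b,c}
  S→C A c: FOLLOW(C) ⊇ FIRST(A) = {b,c}; new: +{b,c}
  S→C A c: FOLLOW(A) ⊇ FIRST(c) = {c}; new: +{c}
  S→c S B: FOLLOW(S) ⊇ FIRST(B) = {c}; new: +{c}
  S→c S B: FOLLOW(B) ⊇ FOLLOW(S) ⊇ {$,c}; new: +{$}
  FOLLOW[S]={$,c}  FOLLOW[A]={a,c}  FOLLOW[B]={$,b,c}  FOLLOW[C]={a,b,c}
round 2:
  C→A: FOLLOW(A) ⊇ FOLLOW(C) ⊇ {a,b,c}; new: +{b}
  FOLLOW[S]={$,c}  FOLLOW[A]={a,b,c}  FOLLOW[B]={$,b,c}  FOLLOW[C]={a,b,c}
round 3: done
  FOLLOW[S]={$,c}  FOLLOW[A]={a,b,c}  FOLLOW[B]={$,b,c}  FOLLOW[C]={a,b,c}

FOLLOW(B) = ["$", "b", "c"]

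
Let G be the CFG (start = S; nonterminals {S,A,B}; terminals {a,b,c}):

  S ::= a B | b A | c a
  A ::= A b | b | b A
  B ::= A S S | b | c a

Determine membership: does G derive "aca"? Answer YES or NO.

Convert to CNF:
  S -> T0 A | T1 T2 | T2 B
  A -> A T0 | T0 A | b
  B -> A X3 | T1 T2 | b
  T0 -> b
  T1 -> c
  T2 -> a
  X3 -> S S

Fill CYK table bottom-up:
  T[0,0] 'a' = {T2}  orig:{}
  T[1,1] 'c' = {T1}  orig:{}
  T[2,2] 'a' = {T2}  orig:{}
  T[0,1] 'ac' = ∅
  T[1,2] 'ca' = {B,S}
  T[0,2] 'aca' = {S}

S ∈ T[0,2] ⇒ YES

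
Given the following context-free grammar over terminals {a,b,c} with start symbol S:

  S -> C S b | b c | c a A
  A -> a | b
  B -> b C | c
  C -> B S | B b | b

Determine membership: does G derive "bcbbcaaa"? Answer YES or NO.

Convert to CNF:
  S -> C X3 | T0 T1 | T1 X4
  A -> a | b
  B -> T0 C | c
  C -> B S | B T0 | b
  T0 -> b
  T1 -> c
  T2 -> a
  X3 -> S T0
  X4 -> T2 A

CYK table (by increasing span):
  T[0,0] 'b' = {A,C,T0}  orig:{A,C}
  T[1,1] 'c' = {B,T1}  orig:{B}
  T[2,2] 'b' = {A,C,T0}  orig:{A,C}
  T[3,3] 'b' = {A,C,T0}  orig:{A,C}
  T[4,4] 'c' = {B,T1}  orig:{B}
  T[5,5] 'a' = {A,T2}  orig:{A}
  T[6,6] 'a' = {A,T2}  orig:{A}
  T[7,7] 'a' = {A,T2}  orig:{A}
  T[0,1] 'bc' = {S}
  T[1,2] 'cb' = {C}
  T[2,3] 'bb' = {B}
  T[3,4] 'bc' = {S}
  T[4,5] 'ca' = ∅
  T[5,6] 'aa' = {X4}  orig:{}
  T[6,7] 'aa' = {X4}  orig:{}
  T[0,2] 'bcb' = {B,X3}  orig:{B}
  T[1,3] 'cbb' = ∅
  T[2,4] 'bbc' = ∅
  T[3,5] 'bca' = ∅
  T[4,6] 'caa' = {S}
  T[5,7] 'aaa' = ∅
  T[0,3] 'bcbb' = {C}
  T[1,4] 'cbbc' = ∅
  T[2,5] 'bbca' = ∅
  T[3,6] 'bcaa' = ∅
  T[4,7] 'caaa' = ∅
  T[0,4] 'bcbbc' = {C}
  T[1,5] 'cbbca' = ∅
  T[2,6] 'bbcaa' = {C}
  T[3,7] 'bcaaa' = ∅
  T[0,5] 'bcbbca' = ∅
  T[1,6] 'cbbcaa' = ∅
  T[2,7] 'bbcaaa' = ∅
  T[0,6] 'bcbbcaa' = ∅
  T[1,7] 'cbbcaaa' = ∅
  T[0,7] 'bcbbcaaa' = ∅

S ∉ T[0,7] ⇒ NO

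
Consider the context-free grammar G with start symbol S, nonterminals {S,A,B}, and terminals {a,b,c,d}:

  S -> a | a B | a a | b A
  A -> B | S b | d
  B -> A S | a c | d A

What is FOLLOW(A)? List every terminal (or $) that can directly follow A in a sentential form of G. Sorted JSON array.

FIRST iteration:
[1]
  A via A→d: +{d}
  B via B→A S: +{d}
  B via B→a c: +{a}
  S via S→a: +{a}
  S via S→b A: +{b}
  FIRST[S]={a,b}  FIRST[A]={d}  FIRST[B]={a,d}
[2]
  A via A→B: +{a}
  A via A→S b: +{b}
  B via B→A S: +{b}
  FIRST[S]={a,b}  FIRST[A]={a,b,d}  FIRST[B]={a,b,d}
[3] (stable)
  FIRST[S]={a,b}  FIRST[A]={a,b,d}  FIRST[B]={a,b,d}

Compute FOLLOW by fixpoint:
seed FOLLOW(S) with $
pass 1:
  A→S b: FOLLOW(S) ⊇ FIRST(b) = {b}; new: +{b}
  B→A S: FOLLOW(A) ⊇ FIRST(S) = {a,b}; new: +{a,b}
  S→a B: FOLLOW(B) ⊇ FOLLOW(S) ⊇ {$,b}; new: +{$,b}
  S→b A: FOLLOW(A) ⊇ FOLLOW(S) ⊇ {$,b}; new: +{$}
  FOLLOW(S)={$,b}  FOLLOW(A)={$,a,b}  FOLLOW(B)={$,b}
pass 2:
  A→B: FOLLOW(B) ⊇ FOLLOW(A) ⊇ {$,a,b}; new: +{a}
  B→A S: FOLLOW(S) ⊇ FOLLOW(B) ⊇ {$,a,b}; new: +{a}
  FOLLOW(S)={$,a,b}  FOLLOW(A)={$,a,b}  FOLLOW(B)={$,a,b}
pass 3: (stable)
  FOLLOW(S)={$,a,b}  FOLLOW(A)={$,a,b}  FOLLOW(B)={$,a,b}

FOLLOW(A) = ["$", "a", "b"]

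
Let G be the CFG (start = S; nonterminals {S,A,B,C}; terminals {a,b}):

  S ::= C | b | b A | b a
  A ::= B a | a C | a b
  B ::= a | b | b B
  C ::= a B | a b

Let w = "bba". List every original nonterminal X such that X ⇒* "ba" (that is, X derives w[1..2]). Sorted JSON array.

CNF form of G:
  S -> T0 B | T0 T1 | T1 A | T1 T0 | b
  A -> B T0 | T0 C | T0 T1
  B -> T1 B | a | b
  C -> T0 B | T0 T1
  T0 -> a
  T1 -> b

CYK table (by increasing span), restricted to cells inside w[1..2]:
  cell(1,1) b: {B,S,T1}  orig:{B,S}
  cell(2,2) a: {B,T0}  orig:{B}
  cell(1,2) ba: {A,B,S}

Original NTs in T[1,2] deriving "ba": ["A", "B", "S"]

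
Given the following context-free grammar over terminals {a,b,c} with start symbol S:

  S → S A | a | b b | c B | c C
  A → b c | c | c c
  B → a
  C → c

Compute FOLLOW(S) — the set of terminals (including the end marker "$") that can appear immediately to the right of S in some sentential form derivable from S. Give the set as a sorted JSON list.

FIRST sets, iterate to fixpoint:
[1]
  A via A→b c: +{b}
  A via A→c: +{c}
  B via B→a: +{a}
  C via C→c: +{c}
  S via S→a: +{a}
  S via S→b b: +{b}
  S via S→c B: +{c}
  S: {a,b,c}  A: {b,c}  B: {a}  C: {c}
[2] — fixpoint
  S: {a,b,c}  A: {b,c}  B: {a}  C: {c}

FOLLOW sets:
initialize: $ ∈ FOLLOW(S)
[1]
  S→S A: FOLLOW(S) ⊇ FIRST(A) = {b,c}; new: +{b,c}
  S→S A: FOLLOW(A) ⊇ FOLLOW(S) ⊇ {$,b,c}; new: +{$,b,c}
  S→c B: FOLLOW(B) ⊇ FOLLOW(S) ⊇ {$,b,c}; new: +{$,b,c}
  S→c C: FOLLOW(C) ⊇ FOLLOW(S) ⊇ {$,b,c}; new: +{$,b,c}
  S: {$,b,c}  A: {$,b,c}  B: {$,b,c}  C: {$,b,c}
[2] done
  S: {$,b,c}  A: {$,b,c}  B: {$,b,c}  C: {$,b,c}

FOLLOW(S) = ["$", "b", "c"]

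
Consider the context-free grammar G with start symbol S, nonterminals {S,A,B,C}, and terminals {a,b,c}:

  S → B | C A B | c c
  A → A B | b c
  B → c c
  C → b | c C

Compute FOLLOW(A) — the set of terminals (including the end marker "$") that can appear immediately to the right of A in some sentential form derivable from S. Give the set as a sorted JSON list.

FIRST iteration:
iter 1:
  A via A→b c: +{b}
  B via B→c c: +{c}
  C via C→b: +{b}
  C via C→c C: +{c}
  S via S→B: +{c}
  S via S→C A B: +{b}
  S: {b,c}  A: {b}  B: {c}  C: {b,c}
iter 2: (no change)
  S: {b,c}  A: {b}  B: {c}  C: {b,c}

FOLLOW sets:
seed FOLLOW(S) with $
[1]
  A→A B: FOLLOW(A) ⊇ FIRST(B) = {c}; new: +{c}
  A→A B: FOLLOW(B) ⊇ FOLLOW(A) ⊇ {c}; new: +{c}
  S→B: FOLLOW(B) ⊇ FOLLOW(S) ⊇ {$}; new: +{$}
  S→C A B: FOLLOW(C) ⊇ FIRST(A) = {b}; new: +{b}
  S: {$}  A: {c}  B: {$,c}  C: {b}
[2] (no change)
  S: {$}  A: {c}  B: {$,c}  C: {b}

FOLLOW(A) = ["c"]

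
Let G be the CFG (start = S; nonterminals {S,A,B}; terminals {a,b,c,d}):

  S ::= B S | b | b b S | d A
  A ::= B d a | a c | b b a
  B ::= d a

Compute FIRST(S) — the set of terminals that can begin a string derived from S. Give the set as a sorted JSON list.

FIRST iteration:
[1]
  A via A→a c: +{a}
  A via A→b b a: +{b}
  B via B→d a: +{d}
  S via S→B S: +{d}
  S via S→b: +{b}
  S: {b,d}  A: {a,b}  B: {d}
[2]
  A via A→B d a: +{d}
  S: {b,d}  A: {a,b,d}  B: {d}
[3] done
  S: {b,d}  A: {a,b,d}  B: {d}

FIRST(S) = ["b", "d"]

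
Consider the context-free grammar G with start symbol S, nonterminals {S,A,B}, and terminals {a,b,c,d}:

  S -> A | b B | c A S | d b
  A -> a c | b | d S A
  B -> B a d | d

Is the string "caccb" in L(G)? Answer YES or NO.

CNF form of G:
  S -> T0 T1 | T1 X6 | T2 T3 | T2 X7 | T3 B | b
  A -> T0 T1 | T2 X4 | b
  B -> B X5 | d
  T0 -> a
  T1 -> c
  T2 -> d
  T3 -> b
  X4 -> S A
  X5 -> T0 T2
  X6 -> A S
  X7 -> S A

Fill CYK table bottom-up:
  [0..0]={T1}  "c"  orig:{}
  [1..1]={T0}  "a"  orig:{}
  [2..2]={T1}  "c"  orig:{}
  [3..3]={T1}  "c"  orig:{}
  [4..4]={A,S,T3}  "b"  orig:{A,S}
  [0..1]=∅  "ca"
  [1..2]={A,S}  "ac"
  [2..3]=∅  "cc"
  [3..4]=∅  "cb"
  [0..2]=∅  "cac"
  [1..3]=∅  "acc"
  [2..4]=∅  "ccb"
  [0..3]=∅  "cacc"
  [1..4]=∅  "accb"
  [0..4]=∅  "caccb"

S ∉ T[0,4] ⇒ NO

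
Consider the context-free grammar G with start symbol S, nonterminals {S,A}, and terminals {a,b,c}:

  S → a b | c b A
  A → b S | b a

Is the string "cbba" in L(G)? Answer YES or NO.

CNF form of G:
  S -> T1 T0 | T2 X3
  A -> T0 S | T0 T1
  T0 -> b
  T1 -> a
  T2 -> c
  X3 -> T0 A

Fill CYK table bottom-up:
  [0..0]={T2}  "c"  orig:{}
  [1..1]={T0}  "b"  orig:{}
  [2..2]={T0}  "b"  orig:{}
  [3..3]={T1}  "a"  orig:{}
  [0..1]=∅  "cb"
  [1..2]=∅  "bb"
  [2..3]={A}  "ba"
  [0..2]=∅  "cbb"
  [1..3]={X3}  "bba"  orig:{}
  [0..3]={S}  "cbba"

S ∈ T[0,3] ⇒ YES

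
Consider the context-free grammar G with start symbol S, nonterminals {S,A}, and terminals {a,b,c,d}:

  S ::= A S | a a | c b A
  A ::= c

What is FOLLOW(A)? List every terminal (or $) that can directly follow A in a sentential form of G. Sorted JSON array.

Compute FIRST by fixpoint:
iter 1:
  A via A→c: +{c}
  S via S→A S: +{c}
  S via S→a a: +{a}
  S: {a,c}  A: {c}
iter 2: done
  S: {a,c}  A: {c}

FOLLOW iteration:
FOLLOW(S) := {$}
[1]
  S→A S: FOLLOW(A) ⊇ FIRST(S) = {a,c}; new: +{a,c}
  S→c b A: FOLLOW(A) ⊇ FOLLOW(S) ⊇ {$}; new: +{$}
  FOLLOW[S]={$}  FOLLOW[A]={$,a,c}
[2] done
  FOLLOW[S]={$}  FOLLOW[A]={$,a,c}

FOLLOW(A) = ["$", "a", "c"]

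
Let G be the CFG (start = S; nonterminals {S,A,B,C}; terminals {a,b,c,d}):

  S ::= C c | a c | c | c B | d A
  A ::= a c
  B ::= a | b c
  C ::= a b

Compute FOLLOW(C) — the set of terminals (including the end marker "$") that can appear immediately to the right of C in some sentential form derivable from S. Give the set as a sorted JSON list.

FIRST sets, iterate to fixpoint:
[1]
  A via A→a c: +{a}
  B via B→a: +{a}
  B via B→b c: +{b}
  C via C→a b: +{a}
  S via S→C c: +{a}
  S via S→c: +{c}
  S via S→d A: +{d}
  FIRST[S]={a,c,d}  FIRST[A]={a}  FIRST[B]={a,b}  FIRST[C]={a}
[2] done
  FIRST[S]={a,c,d}  FIRST[A]={a}  FIRST[B]={a,b}  FIRST[C]={a}

Compute FOLLOW by fixpoint:
initialize: $ ∈ FOLLOW(S)
[1]
  S→C c: FOLLOW(C) ⊇ FIRST(c) = {c}; new: +{c}
  S→c B: FOLLOW(B) ⊇ FOLLOW(S) ⊇ {$}; new: +{$}
  S→d A: FOLLOW(A) ⊇ FOLLOW(S) ⊇ {$}; new: +{$}
  S: {$}  A: {$}  B: {$}  C: {c}
[2] — fixpoint
  S: {$}  A: {$}  B: {$}  C: {c}

FOLLOW(C) = ["c"]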